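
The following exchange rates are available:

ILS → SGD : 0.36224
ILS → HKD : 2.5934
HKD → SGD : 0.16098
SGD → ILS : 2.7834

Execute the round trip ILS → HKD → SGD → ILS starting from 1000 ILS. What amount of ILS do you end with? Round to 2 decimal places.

1000 ILS × 2.5934 = 2593.4 HKD
2593.4 HKD × 0.16098 = 417.485532 SGD
417.485532 SGD × 2.7834 = 1162.0292297688 ILS

1162.03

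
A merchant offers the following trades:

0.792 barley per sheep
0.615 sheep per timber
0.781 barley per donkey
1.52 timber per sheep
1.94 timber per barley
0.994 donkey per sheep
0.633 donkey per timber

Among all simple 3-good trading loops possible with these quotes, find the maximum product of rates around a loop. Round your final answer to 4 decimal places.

timber→donkey→barley→timber: 0.633 × 0.781 × 1.94 = 0.95908
timber→sheep→barley→timber: 0.615 × 0.792 × 1.94 = 0.94494
Maximum is timber→donkey→barley→timber at 0.9591; no arbitrage — every cycle loses value.

0.9591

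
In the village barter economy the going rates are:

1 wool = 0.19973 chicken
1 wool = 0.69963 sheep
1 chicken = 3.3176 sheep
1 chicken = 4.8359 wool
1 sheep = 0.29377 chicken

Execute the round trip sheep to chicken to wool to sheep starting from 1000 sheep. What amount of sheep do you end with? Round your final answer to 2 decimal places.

993.92

1000 sheep × 0.29377 = 293.77 chicken
293.77 chicken × 4.8359 = 1420.642343 wool
1420.642343 wool × 0.69963 = 993.92400243309 sheep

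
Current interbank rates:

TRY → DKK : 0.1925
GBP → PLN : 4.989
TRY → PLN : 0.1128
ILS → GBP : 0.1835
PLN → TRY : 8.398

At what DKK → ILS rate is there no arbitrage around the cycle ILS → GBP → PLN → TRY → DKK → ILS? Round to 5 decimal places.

0.67568

Known legs of the cycle: 0.1835 × 4.989 × 8.398 × 0.1925 = 1.4799811251225
For no arbitrage the full-cycle product must be 1, so the missing rate is 1 / 1.4799811251225 ≈ 0.6756843.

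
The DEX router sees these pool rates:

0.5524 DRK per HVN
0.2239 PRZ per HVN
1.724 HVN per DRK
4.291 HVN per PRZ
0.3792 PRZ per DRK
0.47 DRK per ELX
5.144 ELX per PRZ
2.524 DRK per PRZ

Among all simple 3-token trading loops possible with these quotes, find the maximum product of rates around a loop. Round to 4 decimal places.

0.9743

PRZ→DRK→HVN→PRZ: 2.524 × 1.724 × 0.2239 = 0.97427
PRZ→ELX→DRK→PRZ: 5.144 × 0.47 × 0.3792 = 0.91678
PRZ→HVN→DRK→PRZ: 4.291 × 0.5524 × 0.3792 = 0.89884
Maximum is PRZ→DRK→HVN→PRZ at 0.9743; no arbitrage — every cycle loses value.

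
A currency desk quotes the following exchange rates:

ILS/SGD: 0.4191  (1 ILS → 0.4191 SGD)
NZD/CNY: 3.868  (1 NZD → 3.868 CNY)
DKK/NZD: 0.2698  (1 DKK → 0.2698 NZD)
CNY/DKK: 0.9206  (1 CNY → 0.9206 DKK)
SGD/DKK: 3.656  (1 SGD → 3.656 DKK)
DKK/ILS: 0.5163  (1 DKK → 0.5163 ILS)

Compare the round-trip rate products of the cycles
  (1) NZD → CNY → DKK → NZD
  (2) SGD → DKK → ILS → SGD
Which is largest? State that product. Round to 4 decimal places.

0.9607

(1) 3.868 × 0.9206 × 0.2698 = 0.96073
(2) 3.656 × 0.5163 × 0.4191 = 0.79109
Highest is cycle (1) at 0.9607 (≤1, no arbitrage).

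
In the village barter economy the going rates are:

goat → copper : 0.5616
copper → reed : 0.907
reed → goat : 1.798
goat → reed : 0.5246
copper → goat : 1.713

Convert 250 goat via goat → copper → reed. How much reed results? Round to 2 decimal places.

250 goat × 0.5616 = 140.4 copper
140.4 copper × 0.907 = 127.3428 reed

127.34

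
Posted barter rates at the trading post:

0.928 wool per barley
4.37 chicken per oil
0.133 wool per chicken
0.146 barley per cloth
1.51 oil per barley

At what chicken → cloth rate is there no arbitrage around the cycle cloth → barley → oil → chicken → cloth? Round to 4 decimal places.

Known legs of the cycle: 0.146 × 1.51 × 4.37 = 0.9634102
For no arbitrage the full-cycle product must be 1, so the missing rate is 1 / 0.9634102 ≈ 1.037979.

1.0380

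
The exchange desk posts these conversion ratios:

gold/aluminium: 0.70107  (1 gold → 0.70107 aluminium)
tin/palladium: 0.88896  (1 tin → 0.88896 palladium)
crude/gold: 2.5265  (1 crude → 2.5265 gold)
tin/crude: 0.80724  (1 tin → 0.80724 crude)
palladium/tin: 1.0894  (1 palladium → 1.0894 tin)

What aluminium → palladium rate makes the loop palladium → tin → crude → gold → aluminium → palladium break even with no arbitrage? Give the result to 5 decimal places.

0.64199

Known legs of the cycle: 1.0894 × 0.80724 × 2.5265 × 0.70107 = 1.55765305260134388
For no arbitrage the full-cycle product must be 1, so the missing rate is 1 / 1.55765305260134388 ≈ 0.6419915.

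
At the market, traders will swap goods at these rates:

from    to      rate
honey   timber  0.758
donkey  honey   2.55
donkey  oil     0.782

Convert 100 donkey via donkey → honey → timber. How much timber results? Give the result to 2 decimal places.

100 donkey × 2.55 = 255 honey
255 honey × 0.758 = 193.29 timber

193.29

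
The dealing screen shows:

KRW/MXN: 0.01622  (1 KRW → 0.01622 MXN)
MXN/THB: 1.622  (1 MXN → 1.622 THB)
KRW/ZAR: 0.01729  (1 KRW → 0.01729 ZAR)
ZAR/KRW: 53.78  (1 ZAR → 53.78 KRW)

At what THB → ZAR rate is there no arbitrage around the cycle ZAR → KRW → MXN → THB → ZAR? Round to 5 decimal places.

0.70677

Known legs of the cycle: 53.78 × 0.01622 × 1.622 = 1.4148894152
For no arbitrage the full-cycle product must be 1, so the missing rate is 1 / 1.4148894152 ≈ 0.7067690.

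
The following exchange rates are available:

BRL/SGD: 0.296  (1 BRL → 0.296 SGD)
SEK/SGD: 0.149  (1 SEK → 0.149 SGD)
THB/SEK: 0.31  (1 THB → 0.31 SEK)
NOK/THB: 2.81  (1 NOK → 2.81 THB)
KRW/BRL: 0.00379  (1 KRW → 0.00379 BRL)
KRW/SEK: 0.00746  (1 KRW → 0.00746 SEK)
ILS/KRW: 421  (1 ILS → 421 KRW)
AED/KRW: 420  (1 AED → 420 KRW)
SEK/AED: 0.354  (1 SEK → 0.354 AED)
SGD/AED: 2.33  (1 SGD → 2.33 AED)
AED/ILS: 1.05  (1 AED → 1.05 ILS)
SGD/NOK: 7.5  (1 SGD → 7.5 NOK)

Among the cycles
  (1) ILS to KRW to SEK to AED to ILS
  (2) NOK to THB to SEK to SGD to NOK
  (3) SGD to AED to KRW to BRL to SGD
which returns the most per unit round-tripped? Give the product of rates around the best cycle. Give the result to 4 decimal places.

(1) 421 × 0.00746 × 0.354 × 1.05 = 1.16738
(2) 2.81 × 0.31 × 0.149 × 7.5 = 0.97345
(3) 2.33 × 420 × 0.00379 × 0.296 = 1.09783
Highest is cycle (1) at 1.1674 (>1, arbitrage).

1.1674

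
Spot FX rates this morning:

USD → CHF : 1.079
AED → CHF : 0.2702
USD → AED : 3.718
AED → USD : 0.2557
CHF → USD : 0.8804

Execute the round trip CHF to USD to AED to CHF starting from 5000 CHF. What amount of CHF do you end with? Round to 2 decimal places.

4422.27

5000 CHF × 0.8804 = 4402 USD
4402 USD × 3.718 = 16366.636 AED
16366.636 AED × 0.2702 = 4422.2650472 CHF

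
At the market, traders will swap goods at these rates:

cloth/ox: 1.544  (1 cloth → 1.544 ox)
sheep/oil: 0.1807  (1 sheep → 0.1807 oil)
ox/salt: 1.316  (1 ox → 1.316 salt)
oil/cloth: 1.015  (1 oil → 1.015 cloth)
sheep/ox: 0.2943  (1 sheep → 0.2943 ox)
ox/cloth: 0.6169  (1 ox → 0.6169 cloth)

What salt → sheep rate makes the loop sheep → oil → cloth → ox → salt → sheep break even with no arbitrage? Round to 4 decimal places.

Known legs of the cycle: 0.1807 × 1.015 × 1.544 × 1.316 = 0.372672528592
For no arbitrage the full-cycle product must be 1, so the missing rate is 1 / 0.372672528592 ≈ 2.683321.

2.6833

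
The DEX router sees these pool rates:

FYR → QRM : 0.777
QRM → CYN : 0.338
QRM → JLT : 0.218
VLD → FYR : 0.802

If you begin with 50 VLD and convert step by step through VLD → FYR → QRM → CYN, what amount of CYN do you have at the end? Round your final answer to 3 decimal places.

50 VLD × 0.802 = 40.1 FYR
40.1 FYR × 0.777 = 31.1577 QRM
31.1577 QRM × 0.338 = 10.5313026 CYN

10.531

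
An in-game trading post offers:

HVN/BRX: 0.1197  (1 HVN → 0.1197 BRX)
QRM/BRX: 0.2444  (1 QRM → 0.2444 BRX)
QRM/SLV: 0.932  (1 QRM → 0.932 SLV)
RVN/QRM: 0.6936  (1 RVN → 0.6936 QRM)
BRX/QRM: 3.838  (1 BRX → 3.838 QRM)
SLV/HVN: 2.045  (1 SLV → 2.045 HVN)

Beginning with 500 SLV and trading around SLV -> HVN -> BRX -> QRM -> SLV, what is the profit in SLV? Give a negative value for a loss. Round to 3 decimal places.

-62.197

500 SLV × 2.045 = 1022.5 HVN
1022.5 HVN × 0.1197 = 122.39325 BRX
122.39325 BRX × 3.838 = 469.7452935 QRM
469.7452935 QRM × 0.932 = 437.802613542 SLV
Net change: 437.802613542 − 500 = -62.197386458 SLV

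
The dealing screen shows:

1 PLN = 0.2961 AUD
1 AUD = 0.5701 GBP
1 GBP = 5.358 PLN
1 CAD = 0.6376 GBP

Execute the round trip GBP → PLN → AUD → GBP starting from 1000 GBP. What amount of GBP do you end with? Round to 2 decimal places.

904.47

1000 GBP × 5.358 = 5358 PLN
5358 PLN × 0.2961 = 1586.5038 AUD
1586.5038 AUD × 0.5701 = 904.46581638 GBP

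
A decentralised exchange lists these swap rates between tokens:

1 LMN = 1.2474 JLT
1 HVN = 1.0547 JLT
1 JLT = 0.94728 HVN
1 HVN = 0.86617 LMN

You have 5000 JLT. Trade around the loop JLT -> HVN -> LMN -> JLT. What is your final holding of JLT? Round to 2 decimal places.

5000 JLT × 0.94728 = 4736.4 HVN
4736.4 HVN × 0.86617 = 4102.527588 LMN
4102.527588 LMN × 1.2474 = 5117.4929132712 JLT

5117.49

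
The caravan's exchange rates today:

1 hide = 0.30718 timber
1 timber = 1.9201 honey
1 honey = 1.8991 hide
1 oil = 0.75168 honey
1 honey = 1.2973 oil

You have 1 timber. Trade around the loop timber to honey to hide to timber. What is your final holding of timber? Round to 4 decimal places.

1.1201

1 timber × 1.9201 = 1.9201 honey
1.9201 honey × 1.8991 = 3.64646191 hide
3.64646191 hide × 0.30718 = 1.1201201695138 timber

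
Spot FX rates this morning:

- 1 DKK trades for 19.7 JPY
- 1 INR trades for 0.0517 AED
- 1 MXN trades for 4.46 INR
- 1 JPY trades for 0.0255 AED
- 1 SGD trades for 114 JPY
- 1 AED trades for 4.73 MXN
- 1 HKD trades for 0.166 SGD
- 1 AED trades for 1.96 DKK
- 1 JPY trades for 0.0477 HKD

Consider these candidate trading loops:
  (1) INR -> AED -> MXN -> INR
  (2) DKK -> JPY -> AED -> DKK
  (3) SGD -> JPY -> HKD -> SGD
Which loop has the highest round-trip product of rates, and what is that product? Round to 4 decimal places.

1.0907

(1) 0.0517 × 4.73 × 4.46 = 1.09065
(2) 19.7 × 0.0255 × 1.96 = 0.98461
(3) 114 × 0.0477 × 0.166 = 0.90267
Highest is cycle (1) at 1.0907 (>1, arbitrage).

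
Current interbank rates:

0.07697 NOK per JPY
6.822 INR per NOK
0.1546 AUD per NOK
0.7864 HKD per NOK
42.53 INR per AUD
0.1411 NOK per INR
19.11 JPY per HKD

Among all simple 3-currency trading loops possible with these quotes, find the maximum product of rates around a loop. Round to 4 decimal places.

1.1567

HKD→JPY→NOK→HKD: 19.11 × 0.07697 × 0.7864 = 1.15671
INR→NOK→AUD→INR: 0.1411 × 0.1546 × 42.53 = 0.92775
Maximum is HKD→JPY→NOK→HKD at 1.1567; arbitrage exists.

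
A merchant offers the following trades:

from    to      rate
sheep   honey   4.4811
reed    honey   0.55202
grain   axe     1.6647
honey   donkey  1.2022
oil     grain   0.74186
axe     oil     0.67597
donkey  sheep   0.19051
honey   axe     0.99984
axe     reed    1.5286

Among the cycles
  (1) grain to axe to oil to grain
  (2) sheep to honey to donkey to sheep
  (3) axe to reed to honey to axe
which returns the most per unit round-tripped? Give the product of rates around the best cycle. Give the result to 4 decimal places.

(1) 1.6647 × 0.67597 × 0.74186 = 0.83481
(2) 4.4811 × 1.2022 × 0.19051 = 1.02631
(3) 1.5286 × 0.55202 × 0.99984 = 0.84368
Highest is cycle (2) at 1.0263 (>1, arbitrage).

1.0263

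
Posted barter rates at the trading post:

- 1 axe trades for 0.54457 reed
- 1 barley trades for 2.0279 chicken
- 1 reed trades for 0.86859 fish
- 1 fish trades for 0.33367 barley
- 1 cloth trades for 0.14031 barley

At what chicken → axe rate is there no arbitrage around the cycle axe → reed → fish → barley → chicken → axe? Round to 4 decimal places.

3.1244

Known legs of the cycle: 0.54457 × 0.86859 × 0.33367 × 2.0279 = 0.3200606141795048259
For no arbitrage the full-cycle product must be 1, so the missing rate is 1 / 0.3200606141795048259 ≈ 3.124408.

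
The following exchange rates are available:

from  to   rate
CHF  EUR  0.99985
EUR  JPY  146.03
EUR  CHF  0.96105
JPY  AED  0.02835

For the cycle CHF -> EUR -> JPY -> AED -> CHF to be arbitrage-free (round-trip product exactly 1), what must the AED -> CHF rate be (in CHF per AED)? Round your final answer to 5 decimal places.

Known legs of the cycle: 0.99985 × 146.03 × 0.02835 = 4.139329507425
For no arbitrage the full-cycle product must be 1, so the missing rate is 1 / 4.139329507425 ≈ 0.2415850.

0.24159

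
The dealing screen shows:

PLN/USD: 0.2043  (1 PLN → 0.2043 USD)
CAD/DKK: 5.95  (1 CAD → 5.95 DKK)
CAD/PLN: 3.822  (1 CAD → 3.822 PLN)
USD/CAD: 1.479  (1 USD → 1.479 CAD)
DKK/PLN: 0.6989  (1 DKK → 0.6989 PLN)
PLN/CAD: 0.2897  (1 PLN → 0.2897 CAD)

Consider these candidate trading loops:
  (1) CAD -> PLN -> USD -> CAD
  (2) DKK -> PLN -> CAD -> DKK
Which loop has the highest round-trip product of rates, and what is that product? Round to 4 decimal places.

(1) 3.822 × 0.2043 × 1.479 = 1.15485
(2) 0.6989 × 0.2897 × 5.95 = 1.20470
Highest is cycle (2) at 1.2047 (>1, arbitrage).

1.2047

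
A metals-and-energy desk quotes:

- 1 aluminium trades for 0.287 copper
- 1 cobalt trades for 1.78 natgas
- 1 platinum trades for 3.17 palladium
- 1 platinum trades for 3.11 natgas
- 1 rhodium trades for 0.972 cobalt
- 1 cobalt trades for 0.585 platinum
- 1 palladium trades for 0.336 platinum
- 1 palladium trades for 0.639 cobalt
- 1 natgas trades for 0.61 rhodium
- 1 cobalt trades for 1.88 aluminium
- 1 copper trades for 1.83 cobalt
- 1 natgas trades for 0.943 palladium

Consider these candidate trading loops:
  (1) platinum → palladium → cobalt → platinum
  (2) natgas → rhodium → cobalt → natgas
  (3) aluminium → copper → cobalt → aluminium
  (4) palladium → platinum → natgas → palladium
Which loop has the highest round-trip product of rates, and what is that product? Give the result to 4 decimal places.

1.1850

(1) 3.17 × 0.639 × 0.585 = 1.18499
(2) 0.61 × 0.972 × 1.78 = 1.05540
(3) 0.287 × 1.83 × 1.88 = 0.98739
(4) 0.336 × 3.11 × 0.943 = 0.98540
Highest is cycle (1) at 1.1850 (>1, arbitrage).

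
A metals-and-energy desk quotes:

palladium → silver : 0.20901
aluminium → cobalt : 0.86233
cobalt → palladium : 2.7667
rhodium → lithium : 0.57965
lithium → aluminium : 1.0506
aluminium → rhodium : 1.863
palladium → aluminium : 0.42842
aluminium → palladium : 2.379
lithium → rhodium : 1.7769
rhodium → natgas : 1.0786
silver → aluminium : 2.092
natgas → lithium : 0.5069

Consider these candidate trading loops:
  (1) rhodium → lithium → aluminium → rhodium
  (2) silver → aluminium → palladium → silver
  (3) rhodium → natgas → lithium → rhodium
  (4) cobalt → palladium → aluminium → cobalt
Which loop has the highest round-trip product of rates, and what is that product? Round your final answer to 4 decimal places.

(1) 0.57965 × 1.0506 × 1.863 = 1.13453
(2) 2.092 × 2.379 × 0.20901 = 1.04022
(3) 1.0786 × 0.5069 × 1.7769 = 0.97151
(4) 2.7667 × 0.42842 × 0.86233 = 1.02213
Highest is cycle (1) at 1.1345 (>1, arbitrage).

1.1345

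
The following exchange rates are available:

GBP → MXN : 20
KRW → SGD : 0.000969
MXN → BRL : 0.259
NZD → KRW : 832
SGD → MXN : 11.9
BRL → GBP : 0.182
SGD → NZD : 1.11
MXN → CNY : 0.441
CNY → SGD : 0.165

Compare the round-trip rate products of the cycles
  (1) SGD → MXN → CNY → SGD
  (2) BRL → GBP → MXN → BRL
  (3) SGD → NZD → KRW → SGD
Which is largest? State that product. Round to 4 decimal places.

(1) 11.9 × 0.441 × 0.165 = 0.86590
(2) 0.182 × 20 × 0.259 = 0.94276
(3) 1.11 × 832 × 0.000969 = 0.89489
Highest is cycle (2) at 0.9428 (≤1, no arbitrage).

0.9428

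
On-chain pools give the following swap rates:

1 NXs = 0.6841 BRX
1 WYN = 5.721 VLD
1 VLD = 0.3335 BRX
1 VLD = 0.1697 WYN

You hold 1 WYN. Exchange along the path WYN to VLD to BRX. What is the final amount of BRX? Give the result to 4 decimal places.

1.9080

1 WYN × 5.721 = 5.721 VLD
5.721 VLD × 0.3335 = 1.9079535 BRX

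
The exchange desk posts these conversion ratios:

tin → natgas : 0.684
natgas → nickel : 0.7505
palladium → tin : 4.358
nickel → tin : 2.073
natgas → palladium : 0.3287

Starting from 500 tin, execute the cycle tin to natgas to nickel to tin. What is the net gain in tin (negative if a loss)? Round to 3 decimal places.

500 tin × 0.684 = 342 natgas
342 natgas × 0.7505 = 256.671 nickel
256.671 nickel × 2.073 = 532.078983 tin
Net change: 532.078983 − 500 = 32.078983 tin

32.079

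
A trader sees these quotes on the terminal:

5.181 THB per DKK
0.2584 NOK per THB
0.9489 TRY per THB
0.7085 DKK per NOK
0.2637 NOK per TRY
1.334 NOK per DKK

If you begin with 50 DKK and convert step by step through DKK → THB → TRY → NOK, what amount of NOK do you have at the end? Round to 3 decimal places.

64.821

50 DKK × 5.181 = 259.05 THB
259.05 THB × 0.9489 = 245.812545 TRY
245.812545 TRY × 0.2637 = 64.8207681165 NOK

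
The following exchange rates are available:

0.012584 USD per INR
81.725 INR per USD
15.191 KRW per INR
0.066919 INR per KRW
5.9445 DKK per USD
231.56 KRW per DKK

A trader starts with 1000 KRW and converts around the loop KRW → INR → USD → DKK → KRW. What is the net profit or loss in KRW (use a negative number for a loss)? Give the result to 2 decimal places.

1000 KRW × 0.066919 = 66.919 INR
66.919 INR × 0.012584 = 0.842108696 USD
0.842108696 USD × 5.9445 = 5.005915143372 DKK
5.005915143372 DKK × 231.56 = 1159.16971059922032 KRW
Net change: 1159.16971059922032 − 1000 = 159.16971059922032 KRW

159.17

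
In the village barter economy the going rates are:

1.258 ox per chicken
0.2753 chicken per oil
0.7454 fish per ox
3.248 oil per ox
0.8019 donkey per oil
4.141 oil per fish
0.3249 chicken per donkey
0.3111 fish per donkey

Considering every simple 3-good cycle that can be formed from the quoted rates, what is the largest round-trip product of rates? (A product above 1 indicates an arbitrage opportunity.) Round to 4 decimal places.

1.1249

ox→oil→chicken→ox: 3.248 × 0.2753 × 1.258 = 1.12487
donkey→fish→oil→donkey: 0.3111 × 4.141 × 0.8019 = 1.03306
Maximum is ox→oil→chicken→ox at 1.1249; arbitrage exists.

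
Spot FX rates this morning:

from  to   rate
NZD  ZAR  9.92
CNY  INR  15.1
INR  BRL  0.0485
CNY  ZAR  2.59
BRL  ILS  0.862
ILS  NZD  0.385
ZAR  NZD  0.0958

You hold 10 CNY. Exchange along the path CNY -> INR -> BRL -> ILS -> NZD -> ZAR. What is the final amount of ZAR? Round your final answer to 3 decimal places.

24.110

10 CNY × 15.1 = 151 INR
151 INR × 0.0485 = 7.3235 BRL
7.3235 BRL × 0.862 = 6.312857 ILS
6.312857 ILS × 0.385 = 2.430449945 NZD
2.430449945 NZD × 9.92 = 24.1100634544 ZAR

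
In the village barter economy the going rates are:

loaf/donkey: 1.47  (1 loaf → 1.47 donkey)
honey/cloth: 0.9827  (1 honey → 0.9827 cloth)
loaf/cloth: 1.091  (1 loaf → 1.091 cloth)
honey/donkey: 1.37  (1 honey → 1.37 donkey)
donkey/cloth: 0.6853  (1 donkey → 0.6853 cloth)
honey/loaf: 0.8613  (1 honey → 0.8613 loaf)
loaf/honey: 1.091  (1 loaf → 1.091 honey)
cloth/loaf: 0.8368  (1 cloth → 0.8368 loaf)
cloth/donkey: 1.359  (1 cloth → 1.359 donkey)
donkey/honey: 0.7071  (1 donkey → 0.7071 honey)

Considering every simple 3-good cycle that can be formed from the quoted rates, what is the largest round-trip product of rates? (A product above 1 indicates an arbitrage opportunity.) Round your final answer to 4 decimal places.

donkey→honey→cloth→donkey: 0.7071 × 0.9827 × 1.359 = 0.94432
loaf→honey→cloth→loaf: 1.091 × 0.9827 × 0.8368 = 0.89715
donkey→honey→loaf→donkey: 0.7071 × 0.8613 × 1.47 = 0.89527
donkey→cloth→loaf→donkey: 0.6853 × 0.8368 × 1.47 = 0.84298
Maximum is donkey→honey→cloth→donkey at 0.9443; no arbitrage — every cycle loses value.

0.9443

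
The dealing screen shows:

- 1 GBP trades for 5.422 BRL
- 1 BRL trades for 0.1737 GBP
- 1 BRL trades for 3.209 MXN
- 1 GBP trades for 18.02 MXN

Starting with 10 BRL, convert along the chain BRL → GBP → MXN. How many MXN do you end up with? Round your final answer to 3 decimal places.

31.301

10 BRL × 0.1737 = 1.737 GBP
1.737 GBP × 18.02 = 31.30074 MXN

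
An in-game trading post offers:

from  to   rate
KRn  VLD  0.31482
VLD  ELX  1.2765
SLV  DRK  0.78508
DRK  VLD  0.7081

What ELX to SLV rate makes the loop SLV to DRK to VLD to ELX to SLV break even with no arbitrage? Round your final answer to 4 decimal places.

Known legs of the cycle: 0.78508 × 0.7081 × 1.2765 = 0.709625686422
For no arbitrage the full-cycle product must be 1, so the missing rate is 1 / 0.709625686422 ≈ 1.409194.

1.4092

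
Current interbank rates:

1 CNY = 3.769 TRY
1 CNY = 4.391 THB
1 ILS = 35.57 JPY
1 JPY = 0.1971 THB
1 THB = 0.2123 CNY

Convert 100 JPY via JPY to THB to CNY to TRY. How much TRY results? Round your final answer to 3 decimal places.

100 JPY × 0.1971 = 19.71 THB
19.71 THB × 0.2123 = 4.184433 CNY
4.184433 CNY × 3.769 = 15.771127977 TRY

15.771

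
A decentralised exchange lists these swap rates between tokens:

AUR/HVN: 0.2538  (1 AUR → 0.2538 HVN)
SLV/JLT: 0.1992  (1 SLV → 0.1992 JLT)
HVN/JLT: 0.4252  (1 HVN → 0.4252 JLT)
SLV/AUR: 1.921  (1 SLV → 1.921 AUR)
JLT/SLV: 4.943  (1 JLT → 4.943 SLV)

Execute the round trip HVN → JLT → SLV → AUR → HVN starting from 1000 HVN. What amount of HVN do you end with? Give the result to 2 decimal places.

1000 HVN × 0.4252 = 425.2 JLT
425.2 JLT × 4.943 = 2101.7636 SLV
2101.7636 SLV × 1.921 = 4037.4878756 AUR
4037.4878756 AUR × 0.2538 = 1024.71442282728 HVN

1024.71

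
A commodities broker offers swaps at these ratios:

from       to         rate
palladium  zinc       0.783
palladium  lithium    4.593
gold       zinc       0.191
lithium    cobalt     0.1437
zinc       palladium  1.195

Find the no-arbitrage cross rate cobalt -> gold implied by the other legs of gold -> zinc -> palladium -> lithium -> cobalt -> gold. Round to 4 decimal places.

6.6381

Known legs of the cycle: 0.191 × 1.195 × 4.593 × 0.1437 = 0.1506449182545
For no arbitrage the full-cycle product must be 1, so the missing rate is 1 / 0.1506449182545 ≈ 6.638126.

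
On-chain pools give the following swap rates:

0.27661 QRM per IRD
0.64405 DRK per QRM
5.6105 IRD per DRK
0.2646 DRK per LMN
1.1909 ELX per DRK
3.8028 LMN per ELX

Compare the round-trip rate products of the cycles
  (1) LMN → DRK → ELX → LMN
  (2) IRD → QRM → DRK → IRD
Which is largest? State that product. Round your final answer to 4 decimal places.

1.1983

(1) 0.2646 × 1.1909 × 3.8028 = 1.19831
(2) 0.27661 × 0.64405 × 5.6105 = 0.99951
Highest is cycle (1) at 1.1983 (>1, arbitrage).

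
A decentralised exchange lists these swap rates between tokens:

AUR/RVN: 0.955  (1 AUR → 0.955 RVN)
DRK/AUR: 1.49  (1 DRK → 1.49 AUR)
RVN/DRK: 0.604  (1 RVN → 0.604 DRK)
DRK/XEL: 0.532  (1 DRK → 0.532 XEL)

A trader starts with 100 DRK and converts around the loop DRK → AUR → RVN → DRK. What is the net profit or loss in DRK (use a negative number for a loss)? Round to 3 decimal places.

-14.054

100 DRK × 1.49 = 149 AUR
149 AUR × 0.955 = 142.295 RVN
142.295 RVN × 0.604 = 85.94618 DRK
Net change: 85.94618 − 100 = -14.05382 DRK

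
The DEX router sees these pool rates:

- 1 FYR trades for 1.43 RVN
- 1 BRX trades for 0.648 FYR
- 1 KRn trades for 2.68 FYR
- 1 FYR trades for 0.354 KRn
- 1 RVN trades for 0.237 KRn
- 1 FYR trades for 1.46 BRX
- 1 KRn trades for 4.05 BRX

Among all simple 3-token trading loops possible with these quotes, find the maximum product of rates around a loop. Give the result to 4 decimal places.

0.9290

KRn→BRX→FYR→KRn: 4.05 × 0.648 × 0.354 = 0.92904
RVN→KRn→FYR→RVN: 0.237 × 2.68 × 1.43 = 0.90828
Maximum is KRn→BRX→FYR→KRn at 0.9290; no arbitrage — every cycle loses value.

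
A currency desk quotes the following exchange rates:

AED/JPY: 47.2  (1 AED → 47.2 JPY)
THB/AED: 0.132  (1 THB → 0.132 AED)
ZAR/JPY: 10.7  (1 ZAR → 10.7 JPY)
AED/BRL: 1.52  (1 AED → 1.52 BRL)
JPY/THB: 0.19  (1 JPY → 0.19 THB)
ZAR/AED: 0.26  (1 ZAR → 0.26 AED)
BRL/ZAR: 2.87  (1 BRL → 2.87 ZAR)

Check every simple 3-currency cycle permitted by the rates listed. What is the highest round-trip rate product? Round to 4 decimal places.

JPY→THB→AED→JPY: 0.19 × 0.132 × 47.2 = 1.18378
BRL→ZAR→AED→BRL: 2.87 × 0.26 × 1.52 = 1.13422
Maximum is JPY→THB→AED→JPY at 1.1838; arbitrage exists.

1.1838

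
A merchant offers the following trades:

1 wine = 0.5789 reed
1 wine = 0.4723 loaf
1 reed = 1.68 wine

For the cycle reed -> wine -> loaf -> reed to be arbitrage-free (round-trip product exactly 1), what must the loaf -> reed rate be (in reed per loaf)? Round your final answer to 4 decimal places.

1.2603

Known legs of the cycle: 1.68 × 0.4723 = 0.793464
For no arbitrage the full-cycle product must be 1, so the missing rate is 1 / 0.793464 ≈ 1.260297.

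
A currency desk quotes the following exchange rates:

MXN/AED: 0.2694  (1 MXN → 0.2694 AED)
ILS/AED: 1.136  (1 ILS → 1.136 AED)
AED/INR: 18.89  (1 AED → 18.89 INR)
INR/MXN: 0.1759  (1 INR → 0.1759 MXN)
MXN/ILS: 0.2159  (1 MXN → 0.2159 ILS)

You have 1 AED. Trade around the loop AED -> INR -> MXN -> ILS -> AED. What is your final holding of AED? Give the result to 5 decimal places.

1 AED × 18.89 = 18.89 INR
18.89 INR × 0.1759 = 3.322751 MXN
3.322751 MXN × 0.2159 = 0.7173819409 ILS
0.7173819409 ILS × 1.136 = 0.8149458848624 AED

0.81495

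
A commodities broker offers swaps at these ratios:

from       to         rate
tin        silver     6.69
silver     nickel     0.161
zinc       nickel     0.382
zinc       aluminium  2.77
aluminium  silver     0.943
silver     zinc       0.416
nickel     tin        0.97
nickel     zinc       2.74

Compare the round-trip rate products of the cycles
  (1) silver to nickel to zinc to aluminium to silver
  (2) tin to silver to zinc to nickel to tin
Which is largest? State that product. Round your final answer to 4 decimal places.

(1) 0.161 × 2.74 × 2.77 × 0.943 = 1.15231
(2) 6.69 × 0.416 × 0.382 × 0.97 = 1.03123
Highest is cycle (1) at 1.1523 (>1, arbitrage).

1.1523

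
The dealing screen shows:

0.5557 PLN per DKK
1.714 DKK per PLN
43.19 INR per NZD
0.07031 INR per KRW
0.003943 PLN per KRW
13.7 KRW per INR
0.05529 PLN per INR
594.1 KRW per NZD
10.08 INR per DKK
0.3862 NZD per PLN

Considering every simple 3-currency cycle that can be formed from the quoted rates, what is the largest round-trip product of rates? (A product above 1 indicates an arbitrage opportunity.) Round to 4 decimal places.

PLN→DKK→INR→PLN: 1.714 × 10.08 × 0.05529 = 0.95525
NZD→INR→PLN→NZD: 43.19 × 0.05529 × 0.3862 = 0.92224
KRW→PLN→NZD→KRW: 0.003943 × 0.3862 × 594.1 = 0.90469
Maximum is PLN→DKK→INR→PLN at 0.9553; no arbitrage — every cycle loses value.

0.9553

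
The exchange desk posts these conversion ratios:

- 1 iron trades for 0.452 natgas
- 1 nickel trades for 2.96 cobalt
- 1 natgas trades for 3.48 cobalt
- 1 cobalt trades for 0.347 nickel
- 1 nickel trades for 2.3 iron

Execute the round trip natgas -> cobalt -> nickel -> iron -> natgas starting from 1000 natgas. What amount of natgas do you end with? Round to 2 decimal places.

1255.38

1000 natgas × 3.48 = 3480 cobalt
3480 cobalt × 0.347 = 1207.56 nickel
1207.56 nickel × 2.3 = 2777.388 iron
2777.388 iron × 0.452 = 1255.379376 natgas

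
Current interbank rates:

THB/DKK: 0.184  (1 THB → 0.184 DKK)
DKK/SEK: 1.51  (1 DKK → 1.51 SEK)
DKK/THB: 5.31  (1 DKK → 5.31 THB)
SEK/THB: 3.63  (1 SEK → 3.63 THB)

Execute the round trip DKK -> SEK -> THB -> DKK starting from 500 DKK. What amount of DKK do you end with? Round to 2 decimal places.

504.28

500 DKK × 1.51 = 755 SEK
755 SEK × 3.63 = 2740.65 THB
2740.65 THB × 0.184 = 504.2796 DKK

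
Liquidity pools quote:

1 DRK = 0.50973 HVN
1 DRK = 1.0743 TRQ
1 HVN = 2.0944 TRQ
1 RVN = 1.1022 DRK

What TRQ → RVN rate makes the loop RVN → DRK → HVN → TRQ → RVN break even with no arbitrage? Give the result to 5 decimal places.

0.84985

Known legs of the cycle: 1.1022 × 0.50973 × 2.0944 = 1.1766850359264
For no arbitrage the full-cycle product must be 1, so the missing rate is 1 / 1.1766850359264 ≈ 0.8498451.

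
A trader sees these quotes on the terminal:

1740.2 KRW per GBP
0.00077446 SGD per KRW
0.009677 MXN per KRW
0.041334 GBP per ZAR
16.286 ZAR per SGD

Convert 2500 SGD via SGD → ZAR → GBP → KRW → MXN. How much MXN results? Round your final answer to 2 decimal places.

28340.13

2500 SGD × 16.286 = 40715 ZAR
40715 ZAR × 0.041334 = 1682.91381 GBP
1682.91381 GBP × 1740.2 = 2928606.612162 KRW
2928606.612162 KRW × 0.009677 = 28340.126185891674 MXN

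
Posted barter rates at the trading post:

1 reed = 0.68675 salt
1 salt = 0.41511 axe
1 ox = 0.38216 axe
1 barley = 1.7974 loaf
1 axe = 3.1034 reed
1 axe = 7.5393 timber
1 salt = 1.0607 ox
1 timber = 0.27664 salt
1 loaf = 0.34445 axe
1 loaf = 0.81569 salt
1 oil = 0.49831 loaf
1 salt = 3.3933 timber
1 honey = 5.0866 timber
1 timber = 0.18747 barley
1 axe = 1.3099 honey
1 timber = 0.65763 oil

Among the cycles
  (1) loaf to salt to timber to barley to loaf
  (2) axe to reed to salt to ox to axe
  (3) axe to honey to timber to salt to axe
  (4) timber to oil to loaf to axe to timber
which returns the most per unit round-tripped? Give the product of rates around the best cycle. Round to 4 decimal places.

(1) 0.81569 × 3.3933 × 0.18747 × 1.7974 = 0.93266
(2) 3.1034 × 0.68675 × 1.0607 × 0.38216 = 0.86392
(3) 1.3099 × 5.0866 × 0.27664 × 0.41511 = 0.76515
(4) 0.65763 × 0.49831 × 0.34445 × 7.5393 = 0.85102
Highest is cycle (1) at 0.9327 (≤1, no arbitrage).

0.9327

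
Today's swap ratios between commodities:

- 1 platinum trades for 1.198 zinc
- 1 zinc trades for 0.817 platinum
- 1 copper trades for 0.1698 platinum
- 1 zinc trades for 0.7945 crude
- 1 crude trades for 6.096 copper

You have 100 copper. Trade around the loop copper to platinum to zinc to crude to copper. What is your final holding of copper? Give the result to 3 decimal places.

100 copper × 0.1698 = 16.98 platinum
16.98 platinum × 1.198 = 20.34204 zinc
20.34204 zinc × 0.7945 = 16.16175078 crude
16.16175078 crude × 6.096 = 98.52203275488 copper

98.522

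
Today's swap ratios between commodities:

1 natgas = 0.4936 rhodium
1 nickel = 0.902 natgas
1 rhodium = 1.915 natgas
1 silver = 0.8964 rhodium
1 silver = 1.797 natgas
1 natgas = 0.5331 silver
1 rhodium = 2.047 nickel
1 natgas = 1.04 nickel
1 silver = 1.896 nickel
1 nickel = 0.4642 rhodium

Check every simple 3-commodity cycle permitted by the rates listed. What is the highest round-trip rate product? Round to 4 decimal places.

rhodium→natgas→nickel→rhodium: 1.915 × 1.04 × 0.4642 = 0.92450
rhodium→natgas→silver→rhodium: 1.915 × 0.5331 × 0.8964 = 0.91512
nickel→natgas→silver→nickel: 0.902 × 0.5331 × 1.896 = 0.91170
rhodium→nickel→natgas→rhodium: 2.047 × 0.902 × 0.4936 = 0.91138
Maximum is rhodium→natgas→nickel→rhodium at 0.9245; no arbitrage — every cycle loses value.

0.9245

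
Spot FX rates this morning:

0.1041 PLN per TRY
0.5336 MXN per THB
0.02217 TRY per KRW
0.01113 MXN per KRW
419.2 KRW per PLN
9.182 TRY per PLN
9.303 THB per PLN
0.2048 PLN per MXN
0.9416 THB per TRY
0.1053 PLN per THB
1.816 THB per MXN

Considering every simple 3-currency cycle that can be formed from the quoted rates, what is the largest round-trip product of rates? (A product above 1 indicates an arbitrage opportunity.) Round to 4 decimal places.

1.0166

MXN→PLN→THB→MXN: 0.2048 × 9.303 × 0.5336 = 1.01664
TRY→PLN→KRW→TRY: 0.1041 × 419.2 × 0.02217 = 0.96747
MXN→PLN→KRW→MXN: 0.2048 × 419.2 × 0.01113 = 0.95553
TRY→THB→PLN→TRY: 0.9416 × 0.1053 × 9.182 = 0.91040
Maximum is MXN→PLN→THB→MXN at 1.0166; arbitrage exists.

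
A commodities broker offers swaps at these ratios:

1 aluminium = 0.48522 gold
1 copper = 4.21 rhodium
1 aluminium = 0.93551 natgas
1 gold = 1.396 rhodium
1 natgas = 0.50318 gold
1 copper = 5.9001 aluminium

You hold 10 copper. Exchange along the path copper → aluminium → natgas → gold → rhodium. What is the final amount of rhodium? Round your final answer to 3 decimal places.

38.772

10 copper × 5.9001 = 59.001 aluminium
59.001 aluminium × 0.93551 = 55.19602551 natgas
55.19602551 natgas × 0.50318 = 27.7735361161218 gold
27.7735361161218 gold × 1.396 = 38.7718564181060328 rhodium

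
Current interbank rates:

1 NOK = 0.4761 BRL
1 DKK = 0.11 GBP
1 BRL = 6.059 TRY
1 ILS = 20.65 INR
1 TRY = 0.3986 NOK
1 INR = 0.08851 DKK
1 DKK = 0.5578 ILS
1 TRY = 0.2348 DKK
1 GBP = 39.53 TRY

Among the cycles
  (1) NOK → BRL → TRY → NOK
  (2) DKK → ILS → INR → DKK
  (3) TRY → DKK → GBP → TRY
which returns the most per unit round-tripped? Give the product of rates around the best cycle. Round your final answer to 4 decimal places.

(1) 0.4761 × 6.059 × 0.3986 = 1.14984
(2) 0.5578 × 20.65 × 0.08851 = 1.01951
(3) 0.2348 × 0.11 × 39.53 = 1.02098
Highest is cycle (1) at 1.1498 (>1, arbitrage).

1.1498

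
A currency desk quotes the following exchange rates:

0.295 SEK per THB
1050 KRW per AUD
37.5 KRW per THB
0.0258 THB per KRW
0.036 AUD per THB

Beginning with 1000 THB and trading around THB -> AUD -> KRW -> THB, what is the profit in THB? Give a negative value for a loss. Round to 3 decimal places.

1000 THB × 0.036 = 36 AUD
36 AUD × 1050 = 37800 KRW
37800 KRW × 0.0258 = 975.24 THB
Net change: 975.24 − 1000 = -24.76 THB

-24.760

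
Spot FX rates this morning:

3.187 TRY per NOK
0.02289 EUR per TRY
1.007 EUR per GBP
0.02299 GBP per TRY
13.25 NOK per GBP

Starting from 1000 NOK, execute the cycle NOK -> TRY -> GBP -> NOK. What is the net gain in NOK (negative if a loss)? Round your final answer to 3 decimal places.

-29.184

1000 NOK × 3.187 = 3187 TRY
3187 TRY × 0.02299 = 73.26913 GBP
73.26913 GBP × 13.25 = 970.8159725 NOK
Net change: 970.8159725 − 1000 = -29.1840275 NOK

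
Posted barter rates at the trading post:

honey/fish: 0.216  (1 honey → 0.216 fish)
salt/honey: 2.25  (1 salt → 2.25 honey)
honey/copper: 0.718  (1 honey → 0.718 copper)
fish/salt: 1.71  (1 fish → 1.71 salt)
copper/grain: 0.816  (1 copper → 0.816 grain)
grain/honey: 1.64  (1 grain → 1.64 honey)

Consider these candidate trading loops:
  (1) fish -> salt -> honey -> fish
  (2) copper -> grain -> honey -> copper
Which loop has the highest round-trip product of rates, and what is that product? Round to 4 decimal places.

(1) 1.71 × 2.25 × 0.216 = 0.83106
(2) 0.816 × 1.64 × 0.718 = 0.96086
Highest is cycle (2) at 0.9609 (≤1, no arbitrage).

0.9609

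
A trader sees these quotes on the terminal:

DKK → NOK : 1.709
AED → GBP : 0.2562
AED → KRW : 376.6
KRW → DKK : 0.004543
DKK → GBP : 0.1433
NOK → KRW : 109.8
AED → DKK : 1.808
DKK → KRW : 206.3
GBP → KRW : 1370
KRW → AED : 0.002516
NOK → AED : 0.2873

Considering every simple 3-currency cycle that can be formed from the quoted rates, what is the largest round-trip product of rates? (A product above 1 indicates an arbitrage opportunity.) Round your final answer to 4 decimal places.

0.9384

AED→DKK→KRW→AED: 1.808 × 206.3 × 0.002516 = 0.93844
KRW→DKK→GBP→KRW: 0.004543 × 0.1433 × 1370 = 0.89189
AED→DKK→NOK→AED: 1.808 × 1.709 × 0.2873 = 0.88772
AED→GBP→KRW→AED: 0.2562 × 1370 × 0.002516 = 0.88310
KRW→DKK→NOK→KRW: 0.004543 × 1.709 × 109.8 = 0.85249
Maximum is AED→DKK→KRW→AED at 0.9384; no arbitrage — every cycle loses value.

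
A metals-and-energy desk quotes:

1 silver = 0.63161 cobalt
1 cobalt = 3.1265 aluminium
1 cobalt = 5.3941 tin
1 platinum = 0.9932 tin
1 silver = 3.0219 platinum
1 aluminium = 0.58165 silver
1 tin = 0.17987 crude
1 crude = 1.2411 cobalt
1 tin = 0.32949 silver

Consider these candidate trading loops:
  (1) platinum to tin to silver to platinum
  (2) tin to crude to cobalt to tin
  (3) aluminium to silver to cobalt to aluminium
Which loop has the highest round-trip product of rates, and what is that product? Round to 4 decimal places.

(1) 0.9932 × 0.32949 × 3.0219 = 0.98892
(2) 0.17987 × 1.2411 × 5.3941 = 1.20416
(3) 0.58165 × 0.63161 × 3.1265 = 1.14860
Highest is cycle (2) at 1.2042 (>1, arbitrage).

1.2042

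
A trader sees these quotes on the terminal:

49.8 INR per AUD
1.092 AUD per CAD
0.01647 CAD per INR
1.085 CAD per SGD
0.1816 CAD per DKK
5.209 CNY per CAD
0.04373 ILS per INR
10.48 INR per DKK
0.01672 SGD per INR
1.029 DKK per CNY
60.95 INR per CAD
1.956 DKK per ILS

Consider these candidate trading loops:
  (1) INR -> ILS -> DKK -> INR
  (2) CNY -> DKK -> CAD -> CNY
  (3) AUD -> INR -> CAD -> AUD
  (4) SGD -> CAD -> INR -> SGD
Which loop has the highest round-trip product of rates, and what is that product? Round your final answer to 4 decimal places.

1.1057

(1) 0.04373 × 1.956 × 10.48 = 0.89642
(2) 1.029 × 0.1816 × 5.209 = 0.97339
(3) 49.8 × 0.01647 × 1.092 = 0.89566
(4) 1.085 × 60.95 × 0.01672 = 1.10571
Highest is cycle (4) at 1.1057 (>1, arbitrage).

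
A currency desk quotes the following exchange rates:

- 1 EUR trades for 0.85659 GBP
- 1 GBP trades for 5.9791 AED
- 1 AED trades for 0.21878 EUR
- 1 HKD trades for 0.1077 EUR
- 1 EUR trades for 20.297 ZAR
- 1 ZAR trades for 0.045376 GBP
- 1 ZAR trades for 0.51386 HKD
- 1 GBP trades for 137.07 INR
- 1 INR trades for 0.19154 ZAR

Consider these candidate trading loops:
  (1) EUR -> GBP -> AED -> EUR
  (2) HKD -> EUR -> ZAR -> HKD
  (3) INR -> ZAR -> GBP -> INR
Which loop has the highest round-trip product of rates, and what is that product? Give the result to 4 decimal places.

1.1913

(1) 0.85659 × 5.9791 × 0.21878 = 1.12051
(2) 0.1077 × 20.297 × 0.51386 = 1.12329
(3) 0.19154 × 0.045376 × 137.07 = 1.19132
Highest is cycle (3) at 1.1913 (>1, arbitrage).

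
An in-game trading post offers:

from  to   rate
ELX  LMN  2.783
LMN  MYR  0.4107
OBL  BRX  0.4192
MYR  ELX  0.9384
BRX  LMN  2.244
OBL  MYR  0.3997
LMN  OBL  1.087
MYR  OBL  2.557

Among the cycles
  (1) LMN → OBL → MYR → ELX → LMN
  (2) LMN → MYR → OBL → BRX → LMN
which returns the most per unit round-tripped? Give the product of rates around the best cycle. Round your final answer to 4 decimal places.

(1) 1.087 × 0.3997 × 0.9384 × 2.783 = 1.13466
(2) 0.4107 × 2.557 × 0.4192 × 2.244 = 0.98787
Highest is cycle (1) at 1.1347 (>1, arbitrage).

1.1347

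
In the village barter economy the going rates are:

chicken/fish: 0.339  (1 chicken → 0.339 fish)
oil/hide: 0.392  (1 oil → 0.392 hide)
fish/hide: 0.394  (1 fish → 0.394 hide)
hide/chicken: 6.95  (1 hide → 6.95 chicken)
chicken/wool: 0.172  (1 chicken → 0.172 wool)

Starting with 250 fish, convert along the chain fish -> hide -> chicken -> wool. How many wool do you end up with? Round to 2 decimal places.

117.75

250 fish × 0.394 = 98.5 hide
98.5 hide × 6.95 = 684.575 chicken
684.575 chicken × 0.172 = 117.7469 wool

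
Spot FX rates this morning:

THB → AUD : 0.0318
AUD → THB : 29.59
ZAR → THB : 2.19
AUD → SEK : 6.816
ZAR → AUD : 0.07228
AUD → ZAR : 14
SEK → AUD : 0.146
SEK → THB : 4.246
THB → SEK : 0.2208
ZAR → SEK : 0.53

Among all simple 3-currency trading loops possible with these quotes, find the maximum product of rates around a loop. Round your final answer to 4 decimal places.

SEK→AUD→ZAR→SEK: 0.146 × 14 × 0.53 = 1.08332
AUD→ZAR→THB→AUD: 14 × 2.19 × 0.0318 = 0.97499
SEK→AUD→THB→SEK: 0.146 × 29.59 × 0.2208 = 0.95389
SEK→THB→AUD→SEK: 4.246 × 0.0318 × 6.816 = 0.92032
Maximum is SEK→AUD→ZAR→SEK at 1.0833; arbitrage exists.

1.0833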